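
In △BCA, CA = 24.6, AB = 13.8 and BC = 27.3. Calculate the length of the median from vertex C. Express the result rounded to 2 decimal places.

25.05

Median from C: ½√(2·BC² + 2·CA² − AB²) ≈ 25.052.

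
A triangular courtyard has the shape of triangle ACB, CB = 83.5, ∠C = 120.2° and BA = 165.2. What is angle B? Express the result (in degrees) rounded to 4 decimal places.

33.8972

Law of sines: sin A = CB·sin C/BA ≈ 0.43685.
Since BA ≥ CB, only the acute value applies: ∠A ≈ 25.90°.
Then ∠B = 180° − ∠C − ∠A ≈ 33.90°.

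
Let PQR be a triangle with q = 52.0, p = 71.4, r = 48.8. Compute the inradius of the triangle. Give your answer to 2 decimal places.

Semiperimeter s = (71.4 + 52 + 48.8)/2 = 86.1.
Heron's formula: area = √(86.1·14.7·34.1·37.3) ≈ 1268.8.
Inradius = area/s = 1268.8/86.1 ≈ 14.736.

14.74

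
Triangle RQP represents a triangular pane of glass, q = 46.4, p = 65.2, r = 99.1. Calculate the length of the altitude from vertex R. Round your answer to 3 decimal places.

h_R ≈ 25.194

Semiperimeter s = (99.1 + 46.4 + 65.2)/2 = 105.35.
Heron's formula: area = √(105.35·6.25·58.95·40.15) ≈ 1248.4.
The altitude from R has length 2·area/r ≈ 25.194.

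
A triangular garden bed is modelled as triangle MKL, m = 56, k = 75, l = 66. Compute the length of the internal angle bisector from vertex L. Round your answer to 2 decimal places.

By the law of cosines, cos L = (m² + k² − l²) / (2·m·k) ≈ 0.52440, so ∠L ≈ 58.37°.
The bisector from L has length 2·m·k·cos(∠L/2)/(m+k) ≈ 55.981.

t_L ≈ 55.98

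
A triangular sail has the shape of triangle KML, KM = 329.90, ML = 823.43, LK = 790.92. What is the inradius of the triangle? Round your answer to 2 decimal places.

Semiperimeter s = (823.43 + 790.92 + 329.9)/2 = 972.12.
Heron's formula: area = √(972.12·148.7·181.21·642.23) ≈ 1.297e+05.
Inradius = area/s = 1.297e+05/972.12 ≈ 133.42.

133.42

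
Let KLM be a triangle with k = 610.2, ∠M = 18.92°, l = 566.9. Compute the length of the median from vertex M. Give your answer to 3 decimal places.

m_M ≈ 580.557

By the law of cosines, m² = k² + l² − 2·k·l·cos M = 39254, so m ≈ 198.13.
Median from M: ½√(2·k² + 2·l² − m²) ≈ 580.56.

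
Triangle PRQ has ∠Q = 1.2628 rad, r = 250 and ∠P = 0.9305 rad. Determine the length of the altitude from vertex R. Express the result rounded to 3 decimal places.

h_R ≈ 235.156

The third angle is ∠R = π − ∠Q − ∠P = 0.9483 rad.
Law of sines: p = r·sin P/sin R ≈ 246.77.
Law of sines: q = r·sin Q/sin R ≈ 293.24.
Area = ½·r·p·sin Q ≈ 29394.
The altitude from R has length 2·area/r ≈ 235.16.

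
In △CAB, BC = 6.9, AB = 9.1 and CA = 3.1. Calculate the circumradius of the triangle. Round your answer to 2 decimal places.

By the law of cosines, cos C = (BC² + CA² − AB²) / (2·BC·CA) ≈ -0.59818, so ∠C ≈ 126.74°.
Circumradius = AB/(2 sin C) ≈ 5.6778.

5.68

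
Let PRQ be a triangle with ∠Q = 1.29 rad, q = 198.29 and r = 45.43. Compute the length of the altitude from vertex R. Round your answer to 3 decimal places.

197.947

Law of sines: sin R = r·sin Q/q ≈ 0.22014.
Since q ≥ r, only the acute value applies: ∠R ≈ 0.222 rad.
Then ∠P = π − ∠Q − ∠R ≈ 1.630 rad.
Law of sines gives p = q·sin P/sin Q ≈ 206.02.
Area = ½·q·r·sin P ≈ 4496.4.
The altitude from R has length 2·area/r ≈ 197.95.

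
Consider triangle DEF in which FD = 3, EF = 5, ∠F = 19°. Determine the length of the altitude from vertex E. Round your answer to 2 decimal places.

By the law of cosines, DE² = EF² + FD² − 2·EF·FD·cos F = 5.6344, so DE ≈ 2.3737.
Area = ½·EF·FD·sin F ≈ 2.4418.
The altitude from E has length 2·area/FD ≈ 1.6278.

h_E ≈ 1.63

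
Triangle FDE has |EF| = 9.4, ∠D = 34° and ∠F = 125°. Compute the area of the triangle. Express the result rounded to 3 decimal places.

area ≈ 23.193

The third angle is ∠E = 180° − ∠F − ∠D = 21.00°.
Law of sines: |DE| = |EF|·sin F/sin D ≈ 13.77.
Law of sines: |FD| = |EF|·sin E/sin D ≈ 6.0241.
Area = ½·|EF|·|DE|·sin E ≈ 23.193.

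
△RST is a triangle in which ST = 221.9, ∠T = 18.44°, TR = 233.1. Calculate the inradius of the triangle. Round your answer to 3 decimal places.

30.944

By the law of cosines, RS² = ST² + TR² − 2·ST·TR·cos T = 5437, so RS ≈ 73.736.
Area = ½·ST·TR·sin T ≈ 8180.6.
Semiperimeter s = (221.9+233.1+73.736)/2 = 264.37.
Inradius = area/s = 8180.6/264.37 ≈ 30.944.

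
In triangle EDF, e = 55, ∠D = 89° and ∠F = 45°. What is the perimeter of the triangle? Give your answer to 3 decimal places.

The third angle is ∠E = 180° − ∠D − ∠F = 46.00°.
Law of sines: d = e·sin D/sin E ≈ 76.447.
Law of sines: f = e·sin F/sin E ≈ 54.065.
Semiperimeter s = (55+76.447+54.065)/2 = 92.756.
Perimeter = 55 + 76.447 + 54.065 = 185.51.

perimeter ≈ 185.512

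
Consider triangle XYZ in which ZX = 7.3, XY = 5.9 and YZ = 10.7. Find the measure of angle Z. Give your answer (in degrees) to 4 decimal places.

By the law of cosines, cos Z = (YZ² + ZX² − XY²) / (2·YZ·ZX) ≈ 0.85117, so ∠Z ≈ 31.66°.

∠Z ≈ 31.6607°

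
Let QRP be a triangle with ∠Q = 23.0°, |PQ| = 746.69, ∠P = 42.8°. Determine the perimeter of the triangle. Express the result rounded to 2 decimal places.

perimeter ≈ 1622.77

The third angle is ∠R = 180° − ∠P − ∠Q = 114.20°.
Law of sines: |RP| = |PQ|·sin Q/sin R ≈ 319.86.
Law of sines: |QR| = |PQ|·sin P/sin R ≈ 556.21.
Semiperimeter s = (319.86+746.69+556.21)/2 = 811.38.
Perimeter = 319.86 + 746.69 + 556.21 = 1622.8.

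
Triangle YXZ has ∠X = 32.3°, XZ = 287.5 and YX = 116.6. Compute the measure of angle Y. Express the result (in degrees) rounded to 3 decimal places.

By the law of cosines, ZY² = YX² + XZ² − 2·YX·XZ·cos X = 39581, so ZY ≈ 198.95.
Law of cosines again: cos Y = (ZY² + YX² − XZ²)/(2·ZY·YX) ≈ -0.63540, so ∠Y ≈ 129.45°.

∠Y ≈ 129.450°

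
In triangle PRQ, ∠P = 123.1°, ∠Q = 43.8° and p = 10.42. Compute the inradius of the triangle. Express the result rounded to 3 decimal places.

The third angle is ∠R = 180° − ∠Q − ∠P = 13.10°.
Law of sines: r = p·sin R/sin P ≈ 2.8192.
Law of sines: q = p·sin Q/sin P ≈ 8.6093.
Area = ½·p·r·sin Q ≈ 10.166.
Semiperimeter s = (10.42+2.8192+8.6093)/2 = 10.924.
Inradius = area/s = 10.166/10.924 ≈ 0.93062.

0.931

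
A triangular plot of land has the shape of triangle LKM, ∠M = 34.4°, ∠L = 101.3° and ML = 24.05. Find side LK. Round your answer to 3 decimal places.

19.455

The third angle is ∠K = 180° − ∠M − ∠L = 44.30°.
Law of sines: LK = ML·sin M/sin K ≈ 19.455.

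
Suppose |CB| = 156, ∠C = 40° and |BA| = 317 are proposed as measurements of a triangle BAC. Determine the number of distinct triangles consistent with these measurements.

|CB|·sin C = 156·sin(40°) ≈ 100.3.
Since |BA| ≥ |CB|, exactly one triangle exists.

1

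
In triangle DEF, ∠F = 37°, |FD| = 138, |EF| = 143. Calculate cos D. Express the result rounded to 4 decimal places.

0.2665

By the law of cosines, |DE|² = |EF|² + |FD|² − 2·|EF|·|FD|·cos F = 7972.5, so |DE| ≈ 89.289.
Law of cosines again: cos D = (|FD|² + |DE|² − |EF|²)/(2·|FD|·|DE|) ≈ 0.26650, so ∠D ≈ 74.54°.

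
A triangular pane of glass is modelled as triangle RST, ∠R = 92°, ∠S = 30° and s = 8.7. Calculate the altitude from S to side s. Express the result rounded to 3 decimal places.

The third angle is ∠T = 180° − ∠R − ∠S = 58.00°.
Law of sines: r = s·sin R/sin S ≈ 17.389.
Law of sines: t = s·sin T/sin S ≈ 14.756.
Area = ½·s·r·sin T ≈ 64.15.
The altitude from S has length 2·area/s ≈ 14.747.

h_S ≈ 14.747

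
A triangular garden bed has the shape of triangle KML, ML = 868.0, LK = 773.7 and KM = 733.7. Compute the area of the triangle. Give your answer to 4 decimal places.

area ≈ 267148.5328

Semiperimeter s = (868 + 773.7 + 733.7)/2 = 1187.7.
Heron's formula: area = √(1187.7·319.7·414·454) ≈ 2.6715e+05.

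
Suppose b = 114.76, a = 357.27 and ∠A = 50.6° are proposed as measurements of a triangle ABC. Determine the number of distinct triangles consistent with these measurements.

1

b·sin A = 114.76·sin(50.6°) ≈ 88.68.
Since a ≥ b, exactly one triangle exists.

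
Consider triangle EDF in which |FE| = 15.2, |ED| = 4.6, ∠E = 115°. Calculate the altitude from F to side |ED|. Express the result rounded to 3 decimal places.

By the law of cosines, |DF|² = |FE|² + |ED|² − 2·|FE|·|ED|·cos E = 311.3, so |DF| ≈ 17.644.
Area = ½·|FE|·|ED|·sin E ≈ 31.685.
The altitude from F has length 2·area/|ED| ≈ 13.776.

13.776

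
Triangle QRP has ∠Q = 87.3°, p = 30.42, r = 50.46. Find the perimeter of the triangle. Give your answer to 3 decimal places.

By the law of cosines, q² = r² + p² − 2·r·p·cos Q = 3327, so q ≈ 57.68.
Semiperimeter s = (57.68+50.46+30.42)/2 = 69.28.
Perimeter = 57.68 + 50.46 + 30.42 = 138.56.

perimeter ≈ 138.560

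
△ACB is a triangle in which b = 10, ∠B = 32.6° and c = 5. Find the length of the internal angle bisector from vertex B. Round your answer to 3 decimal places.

t_B ≈ 7.051

Law of sines: sin C = c·sin B/b ≈ 0.26939.
Since b ≥ c, only the acute value applies: ∠C ≈ 15.63°.
Then ∠A = 180° − ∠B − ∠C ≈ 131.77°.
Law of sines gives a = b·sin A/sin B ≈ 13.843.
The bisector from B has length 2·a·c·cos(∠B/2)/(a+c) ≈ 7.0511.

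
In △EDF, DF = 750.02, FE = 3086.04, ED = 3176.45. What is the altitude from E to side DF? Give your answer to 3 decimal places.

Semiperimeter s = (750.02 + 3086 + 3176.4)/2 = 3506.3.
Heron's formula: area = √(3506.3·2756.2·420.22·329.81) ≈ 1.1573e+06.
The altitude from E has length 2·area/DF ≈ 3086.

3086.039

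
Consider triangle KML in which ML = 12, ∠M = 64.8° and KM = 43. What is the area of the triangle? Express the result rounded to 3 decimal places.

233.445

Area = ½·KM·ML·sin M ≈ 233.45.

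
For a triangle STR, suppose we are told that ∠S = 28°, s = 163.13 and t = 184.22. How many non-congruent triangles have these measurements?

t·sin S = 184.22·sin(28°) ≈ 86.49.
Since t sin S < s < t (86.49 < 163.13 < 184.22), two triangles exist.

2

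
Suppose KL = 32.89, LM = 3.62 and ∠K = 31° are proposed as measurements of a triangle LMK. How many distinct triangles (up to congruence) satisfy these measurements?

0

KL·sin K = 32.89·sin(31°) ≈ 16.94.
Since LM = 3.62 < 16.94 = KL sin K, no triangle exists.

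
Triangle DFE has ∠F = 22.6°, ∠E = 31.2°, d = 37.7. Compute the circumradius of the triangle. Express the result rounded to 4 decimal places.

23.3593

The third angle is ∠D = 180° − ∠F − ∠E = 126.20°.
Law of sines: f = d·sin F/sin D ≈ 17.954.
Law of sines: e = d·sin E/sin D ≈ 24.201.
Circumradius = d/(2 sin D) ≈ 23.359.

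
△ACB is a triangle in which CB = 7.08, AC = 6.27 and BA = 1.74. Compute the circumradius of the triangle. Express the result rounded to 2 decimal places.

R ≈ 3.79

By the law of cosines, cos A = (BA² + AC² − CB²) / (2·BA·AC) ≈ -0.35683, so ∠A ≈ 110.91°.
Circumradius = CB/(2 sin A) ≈ 3.7895.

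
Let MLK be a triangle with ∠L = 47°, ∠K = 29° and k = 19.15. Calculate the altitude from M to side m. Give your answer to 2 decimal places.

The third angle is ∠M = 180° − ∠L − ∠K = 104.00°.
Law of sines: m = k·sin M/sin K ≈ 38.327.
Law of sines: l = k·sin L/sin K ≈ 28.889.
Area = ½·k·m·sin L ≈ 268.39.
The altitude from M has length 2·area/m ≈ 14.005.

h_M ≈ 14.01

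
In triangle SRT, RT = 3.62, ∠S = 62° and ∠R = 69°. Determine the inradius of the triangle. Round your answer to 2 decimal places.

r ≈ 0.99

The third angle is ∠T = 180° − ∠S − ∠R = 49.00°.
Law of sines: TS = RT·sin R/sin S ≈ 3.8276.
Law of sines: SR = RT·sin T/sin S ≈ 3.0942.
Area = ½·RT·TS·sin T ≈ 5.2286.
Semiperimeter s = (3.62+3.8276+3.0942)/2 = 5.2709.
Inradius = area/s = 5.2286/5.2709 ≈ 0.99197.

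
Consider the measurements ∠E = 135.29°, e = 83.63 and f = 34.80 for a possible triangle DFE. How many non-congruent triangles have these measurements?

f·sin E = 34.80·sin(135.29°) ≈ 24.48.
Since ∠E is not acute, a triangle exists only if e > f; here e > f, so there is exactly one triangle.

1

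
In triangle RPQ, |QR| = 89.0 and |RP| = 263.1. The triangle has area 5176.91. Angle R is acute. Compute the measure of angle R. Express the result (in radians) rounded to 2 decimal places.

∠R ≈ 0.46 rad

From area = ½·|QR|·|RP|·sin R, we get sin R = 2·area/(|QR|·|RP|) ≈ 0.44217.
Taking the acute solution, ∠R ≈ 0.458 rad.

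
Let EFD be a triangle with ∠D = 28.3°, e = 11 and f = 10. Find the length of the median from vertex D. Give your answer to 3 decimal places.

By the law of cosines, d² = e² + f² − 2·e·f·cos D = 27.295, so d ≈ 5.2245.
Median from D: ½√(2·e² + 2·f² − d²) ≈ 10.182.

m_D ≈ 10.182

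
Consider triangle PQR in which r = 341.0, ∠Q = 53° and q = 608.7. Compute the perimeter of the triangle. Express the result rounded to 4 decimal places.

1699.2988

Law of sines: sin R = r·sin Q/q ≈ 0.44740.
Since q ≥ r, only the acute value applies: ∠R ≈ 26.58°.
Then ∠P = 180° − ∠Q − ∠R ≈ 100.42°.
Law of sines gives p = q·sin P/sin Q ≈ 749.6.
Semiperimeter s = (749.6+608.7+341)/2 = 849.65.
Perimeter = 749.6 + 608.7 + 341 = 1699.3.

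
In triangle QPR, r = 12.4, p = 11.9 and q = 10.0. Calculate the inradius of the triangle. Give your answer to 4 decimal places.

Semiperimeter s = (10 + 11.9 + 12.4)/2 = 17.15.
Heron's formula: area = √(17.15·7.15·5.25·4.75) ≈ 55.298.
Inradius = area/s = 55.298/17.15 ≈ 3.2244.

3.2244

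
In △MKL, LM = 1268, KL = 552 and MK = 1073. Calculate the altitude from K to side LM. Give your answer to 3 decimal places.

463.260

Semiperimeter s = (552 + 1268 + 1073)/2 = 1446.5.
Heron's formula: area = √(1446.5·894.5·178.5·373.5) ≈ 2.9371e+05.
The altitude from K has length 2·area/LM ≈ 463.26.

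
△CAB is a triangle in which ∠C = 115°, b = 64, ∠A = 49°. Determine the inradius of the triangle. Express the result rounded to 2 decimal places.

The third angle is ∠B = 180° − ∠C − ∠A = 16.00°.
Law of sines: c = b·sin C/sin B ≈ 210.43.
Law of sines: a = b·sin A/sin B ≈ 175.24.
Area = ½·b·c·sin A ≈ 5082.1.
Semiperimeter s = (210.43+175.24+64)/2 = 224.84.
Inradius = area/s = 5082.1/224.84 ≈ 22.604.

22.60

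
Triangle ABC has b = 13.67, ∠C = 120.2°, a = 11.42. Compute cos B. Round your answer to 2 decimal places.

0.84

By the law of cosines, c² = a² + b² − 2·a·b·cos C = 474.34, so c ≈ 21.779.
Law of cosines again: cos B = (c² + a² − b²)/(2·c·a) ≈ 0.84008, so ∠B ≈ 32.85°.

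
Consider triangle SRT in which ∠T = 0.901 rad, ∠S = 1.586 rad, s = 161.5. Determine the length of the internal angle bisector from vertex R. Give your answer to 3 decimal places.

134.415

The third angle is ∠R = π − ∠T − ∠S = 0.655 rad.
Law of sines: r = s·sin R/sin S ≈ 98.338.
Law of sines: t = s·sin T/sin S ≈ 126.62.
The bisector from R has length 2·t·s·cos(∠R/2)/(t+s) ≈ 134.41.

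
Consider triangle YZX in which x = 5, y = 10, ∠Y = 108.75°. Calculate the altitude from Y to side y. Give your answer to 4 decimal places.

3.4094

Law of sines: sin X = x·sin Y/y ≈ 0.47347.
Since y ≥ x, only the acute value applies: ∠X ≈ 28.26°.
Then ∠Z = 180° − ∠Y − ∠X ≈ 42.99°.
Law of sines gives z = y·sin Z/sin Y ≈ 7.2009.
Area = ½·y·x·sin Z ≈ 17.047.
The altitude from Y has length 2·area/y ≈ 3.4094.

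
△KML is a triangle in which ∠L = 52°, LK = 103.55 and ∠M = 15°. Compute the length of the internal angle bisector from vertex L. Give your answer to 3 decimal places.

The third angle is ∠K = 180° − ∠M − ∠L = 113.00°.
Law of sines: ML = LK·sin K/sin M ≈ 368.28.
Law of sines: KM = LK·sin L/sin M ≈ 315.27.
The bisector from L has length 2·ML·LK·cos(∠L/2)/(ML+LK) ≈ 145.29.

145.289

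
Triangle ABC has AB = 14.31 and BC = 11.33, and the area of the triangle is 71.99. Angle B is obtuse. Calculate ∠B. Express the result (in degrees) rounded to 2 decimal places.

∠B ≈ 117.37°

From area = ½·AB·BC·sin B, we get sin B = 2·area/(AB·BC) ≈ 0.88804.
Taking the obtuse solution, ∠B ≈ 117.37°.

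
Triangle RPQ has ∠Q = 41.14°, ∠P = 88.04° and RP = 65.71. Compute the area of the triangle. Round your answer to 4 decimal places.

The third angle is ∠R = 180° − ∠P − ∠Q = 50.82°.
Law of sines: PQ = RP·sin R/sin Q ≈ 77.422.
Law of sines: QR = RP·sin P/sin Q ≈ 99.82.
Area = ½·RP·PQ·sin P ≈ 2542.2.

area ≈ 2542.2152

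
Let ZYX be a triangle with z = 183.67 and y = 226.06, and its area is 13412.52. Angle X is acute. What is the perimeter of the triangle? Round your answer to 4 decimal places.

From area = ½·z·y·sin X, we get sin X = 2·area/(z·y) ≈ 0.64607.
Taking the acute solution, ∠X ≈ 0.702 rad.
Law of cosines then gives x ≈ 146.47.
Perimeter = 183.67 + 226.06 + 146.47 = 556.2.

perimeter ≈ 556.2031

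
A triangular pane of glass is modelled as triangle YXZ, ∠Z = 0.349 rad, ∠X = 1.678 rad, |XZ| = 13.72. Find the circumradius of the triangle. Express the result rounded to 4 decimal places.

The third angle is ∠Y = π − ∠X − ∠Z = 1.115 rad.
Law of sines: |ZY| = |XZ|·sin X/sin Y ≈ 15.195.
Law of sines: |YX| = |XZ|·sin Z/sin Y ≈ 5.2261.
Circumradius = |XZ|/(2 sin Y) ≈ 7.6415.

7.6415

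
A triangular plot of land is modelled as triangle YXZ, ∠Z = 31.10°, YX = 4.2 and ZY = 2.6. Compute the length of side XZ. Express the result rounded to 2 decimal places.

Law of sines: sin X = ZY·sin Z/YX ≈ 0.31976.
Since YX ≥ ZY, only the acute value applies: ∠X ≈ 18.65°.
Then ∠Y = 180° − ∠Z − ∠X ≈ 130.25°.
Law of sines gives XZ = YX·sin Y/sin Z ≈ 6.2058.

6.21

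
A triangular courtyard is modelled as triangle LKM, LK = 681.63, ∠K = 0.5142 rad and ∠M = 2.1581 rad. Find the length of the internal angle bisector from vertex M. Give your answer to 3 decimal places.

182.185

The third angle is ∠L = π − ∠K − ∠M = 0.4693 rad.
Law of sines: KM = LK·sin L/sin M ≈ 370.32.
Law of sines: ML = LK·sin K/sin M ≈ 402.74.
The bisector from M has length 2·KM·ML·cos(∠M/2)/(KM+ML) ≈ 182.19.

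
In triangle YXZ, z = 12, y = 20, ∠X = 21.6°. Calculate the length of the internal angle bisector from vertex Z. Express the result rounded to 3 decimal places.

12.877

By the law of cosines, x² = z² + y² − 2·z·y·cos X = 97.707, so x ≈ 9.8847.
Law of cosines again: cos Z = (y² + x² − z²)/(2·y·x) ≈ 0.89458, so ∠Z ≈ 26.55°.
The bisector from Z has length 2·y·x·cos(∠Z/2)/(y+x) ≈ 12.877.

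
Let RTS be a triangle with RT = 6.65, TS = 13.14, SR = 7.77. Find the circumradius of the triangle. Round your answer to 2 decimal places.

By the law of cosines, cos R = (SR² + RT² − TS²) / (2·SR·RT) ≈ -0.65864, so ∠R ≈ 131.20°.
Circumradius = TS/(2 sin R) ≈ 8.7314.

8.73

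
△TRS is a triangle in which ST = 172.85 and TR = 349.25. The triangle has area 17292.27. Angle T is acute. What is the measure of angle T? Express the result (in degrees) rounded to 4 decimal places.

From area = ½·ST·TR·sin T, we get sin T = 2·area/(ST·TR) ≈ 0.57290.
Taking the acute solution, ∠T ≈ 34.95°.

34.9525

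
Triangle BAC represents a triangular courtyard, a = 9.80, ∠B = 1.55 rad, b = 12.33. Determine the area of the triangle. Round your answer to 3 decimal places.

37.669

Law of sines: sin A = a·sin B/b ≈ 0.79464.
Since b ≥ a, only the acute value applies: ∠A ≈ 0.918 rad.
Then ∠C = π − ∠B − ∠A ≈ 0.673 rad.
Law of sines gives c = b·sin C/sin B ≈ 7.6891.
Area = ½·b·a·sin C ≈ 37.669.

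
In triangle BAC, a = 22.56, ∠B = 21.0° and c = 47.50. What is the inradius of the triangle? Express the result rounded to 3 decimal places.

By the law of cosines, b² = a² + c² − 2·a·c·cos B = 764.35, so b ≈ 27.647.
Area = ½·a·c·sin B ≈ 192.01.
Semiperimeter s = (27.647+22.56+47.5)/2 = 48.853.
Inradius = area/s = 192.01/48.853 ≈ 3.9304.

3.930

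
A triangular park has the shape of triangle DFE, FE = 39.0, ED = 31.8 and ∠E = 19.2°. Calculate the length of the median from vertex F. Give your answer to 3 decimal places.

24.548

By the law of cosines, DF² = FE² + ED² − 2·FE·ED·cos E = 189.81, so DF ≈ 13.777.
Median from F: ½√(2·DF² + 2·FE² − ED²) ≈ 24.548.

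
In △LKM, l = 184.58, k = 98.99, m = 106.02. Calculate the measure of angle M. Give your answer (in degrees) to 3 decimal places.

By the law of cosines, cos M = (l² + k² − m²) / (2·l·k) ≈ 0.89288, so ∠M ≈ 26.76°.

∠M ≈ 26.763°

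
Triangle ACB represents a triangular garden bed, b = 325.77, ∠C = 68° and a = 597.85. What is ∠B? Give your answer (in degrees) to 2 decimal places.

∠B ≈ 32.41°

By the law of cosines, c² = b² + a² − 2·b·a·cos C = 3.1763e+05, so c ≈ 563.59.
Law of cosines again: cos B = (a² + c² − b²)/(2·a·c) ≈ 0.84426, so ∠B ≈ 32.41°.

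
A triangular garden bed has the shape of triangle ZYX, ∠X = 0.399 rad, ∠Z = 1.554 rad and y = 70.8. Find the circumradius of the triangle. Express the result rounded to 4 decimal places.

R ≈ 38.1529

The third angle is ∠Y = π − ∠X − ∠Z = 1.189 rad.
Law of sines: z = y·sin Z/sin Y ≈ 76.295.
Law of sines: x = y·sin X/sin Y ≈ 29.645.
Circumradius = y/(2 sin Y) ≈ 38.153.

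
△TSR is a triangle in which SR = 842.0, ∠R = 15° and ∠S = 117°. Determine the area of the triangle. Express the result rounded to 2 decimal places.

110001.31

The third angle is ∠T = 180° − ∠S − ∠R = 48.00°.
Law of sines: RT = SR·sin S/sin T ≈ 1009.5.
Law of sines: TS = SR·sin R/sin T ≈ 293.25.
Area = ½·SR·RT·sin R ≈ 1.1e+05.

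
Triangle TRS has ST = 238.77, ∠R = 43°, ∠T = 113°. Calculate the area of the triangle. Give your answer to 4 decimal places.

The third angle is ∠S = 180° − ∠T − ∠R = 24.00°.
Law of sines: RS = ST·sin T/sin R ≈ 322.27.
Law of sines: TR = ST·sin S/sin R ≈ 142.4.
Area = ½·ST·RS·sin S ≈ 15649.

15648.9634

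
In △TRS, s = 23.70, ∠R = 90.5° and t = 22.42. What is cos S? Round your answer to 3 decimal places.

By the law of cosines, r² = s² + t² − 2·s·t·cos R = 1073.6, so r ≈ 32.766.
Law of cosines again: cos S = (t² + r² − s²)/(2·t·r) ≈ 0.69055, so ∠S ≈ 46.33°.

cos S ≈ 0.691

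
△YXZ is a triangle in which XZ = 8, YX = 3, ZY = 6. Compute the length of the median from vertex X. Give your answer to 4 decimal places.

Median from X: ½√(2·YX² + 2·XZ² − ZY²) ≈ 5.244.

m_X ≈ 5.2440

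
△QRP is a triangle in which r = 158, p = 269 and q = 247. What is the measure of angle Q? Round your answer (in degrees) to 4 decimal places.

By the law of cosines, cos Q = (r² + p² − q²) / (2·r·p) ≈ 0.42723, so ∠Q ≈ 64.71°.

∠Q ≈ 64.7083°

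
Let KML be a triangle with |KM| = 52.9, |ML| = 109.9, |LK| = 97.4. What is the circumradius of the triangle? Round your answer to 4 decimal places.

R ≈ 54.9611

By the law of cosines, cos K = (|LK|² + |KM|² − |ML|²) / (2·|LK|·|KM|) ≈ 0.02010, so ∠K ≈ 1.551 rad.
Circumradius = |ML|/(2 sin K) ≈ 54.961.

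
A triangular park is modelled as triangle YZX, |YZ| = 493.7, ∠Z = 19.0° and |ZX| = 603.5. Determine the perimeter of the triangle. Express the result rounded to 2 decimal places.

By the law of cosines, |XY|² = |YZ|² + |ZX|² − 2·|YZ|·|ZX|·cos Z = 44521, so |XY| ≈ 211.
Semiperimeter s = (603.5+211+493.7)/2 = 654.1.
Perimeter = 603.5 + 211 + 493.7 = 1308.2.

1308.20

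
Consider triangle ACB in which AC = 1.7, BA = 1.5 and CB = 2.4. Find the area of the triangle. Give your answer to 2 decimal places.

Semiperimeter s = (2.4 + 1.5 + 1.7)/2 = 2.8.
Heron's formula: area = √(2.8·0.4·1.3·1.1) ≈ 1.2655.

1.27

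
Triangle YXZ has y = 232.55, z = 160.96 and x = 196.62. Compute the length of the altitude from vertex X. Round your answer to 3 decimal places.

Semiperimeter s = (232.55 + 196.62 + 160.96)/2 = 295.06.
Heron's formula: area = √(295.06·62.515·98.445·134.1) ≈ 15605.
The altitude from X has length 2·area/x ≈ 158.73.

h_X ≈ 158.735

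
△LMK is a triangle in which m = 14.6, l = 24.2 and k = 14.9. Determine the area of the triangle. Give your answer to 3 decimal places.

Semiperimeter s = (24.2 + 14.6 + 14.9)/2 = 26.85.
Heron's formula: area = √(26.85·2.65·12.25·11.95) ≈ 102.06.

area ≈ 102.058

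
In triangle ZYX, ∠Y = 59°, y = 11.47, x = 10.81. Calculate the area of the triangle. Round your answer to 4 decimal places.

area ≈ 57.1152

Law of sines: sin X = x·sin Y/y ≈ 0.80784.
Since y ≥ x, only the acute value applies: ∠X ≈ 53.89°.
Then ∠Z = 180° − ∠Y − ∠X ≈ 67.11°.
Law of sines gives z = y·sin Z/sin Y ≈ 12.328.
Area = ½·y·x·sin Z ≈ 57.115.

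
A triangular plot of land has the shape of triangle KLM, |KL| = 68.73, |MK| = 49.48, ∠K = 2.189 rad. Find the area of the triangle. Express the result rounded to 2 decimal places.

Area = ½·|MK|·|KL|·sin K ≈ 1385.7.

1385.68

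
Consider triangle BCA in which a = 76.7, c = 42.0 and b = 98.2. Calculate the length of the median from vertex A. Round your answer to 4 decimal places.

Median from A: ½√(2·b² + 2·c² − a²) ≈ 65.061.

65.0607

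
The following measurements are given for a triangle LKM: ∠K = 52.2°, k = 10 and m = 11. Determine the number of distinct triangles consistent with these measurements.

m·sin K = 11·sin(52.2°) ≈ 8.692.
Since m sin K < k < m (8.692 < 10 < 11), two triangles exist.

2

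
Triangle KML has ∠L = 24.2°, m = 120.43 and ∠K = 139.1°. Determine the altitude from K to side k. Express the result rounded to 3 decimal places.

The third angle is ∠M = 180° − ∠L − ∠K = 16.70°.
Law of sines: k = m·sin K/sin M ≈ 274.4.
Law of sines: l = m·sin L/sin M ≈ 171.79.
Area = ½·m·k·sin L ≈ 6773.
The altitude from K has length 2·area/k ≈ 49.367.

h_K ≈ 49.367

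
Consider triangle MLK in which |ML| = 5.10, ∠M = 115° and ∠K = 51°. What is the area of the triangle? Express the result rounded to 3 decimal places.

The third angle is ∠L = 180° − ∠K − ∠M = 14.00°.
Law of sines: |LK| = |ML|·sin M/sin K ≈ 5.9476.
Law of sines: |KM| = |ML|·sin L/sin K ≈ 1.5876.
Area = ½·|ML|·|LK|·sin L ≈ 3.6691.

area ≈ 3.669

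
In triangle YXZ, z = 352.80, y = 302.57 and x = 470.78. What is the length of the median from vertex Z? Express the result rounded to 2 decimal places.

Median from Z: ½√(2·y² + 2·x² − z²) ≈ 354.22.

m_Z ≈ 354.22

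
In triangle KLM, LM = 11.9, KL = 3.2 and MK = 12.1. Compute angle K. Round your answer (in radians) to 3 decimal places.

1.375

By the law of cosines, cos K = (MK² + KL² − LM²) / (2·MK·KL) ≈ 0.19421, so ∠K ≈ 1.375 rad.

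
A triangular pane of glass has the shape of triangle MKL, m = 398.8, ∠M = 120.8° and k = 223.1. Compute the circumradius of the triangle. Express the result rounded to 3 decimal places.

Law of sines: sin K = k·sin M/m ≈ 0.48053.
Since m ≥ k, only the acute value applies: ∠K ≈ 28.72°.
Then ∠L = 180° − ∠M − ∠K ≈ 30.48°.
Law of sines gives l = m·sin L/sin M ≈ 235.5.
Circumradius = m/(2 sin M) ≈ 232.14.

R ≈ 232.141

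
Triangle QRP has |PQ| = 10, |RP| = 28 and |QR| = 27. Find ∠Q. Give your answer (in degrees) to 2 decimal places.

85.22

By the law of cosines, cos Q = (|PQ|² + |QR|² − |RP|²) / (2·|PQ|·|QR|) ≈ 0.08333, so ∠Q ≈ 85.22°.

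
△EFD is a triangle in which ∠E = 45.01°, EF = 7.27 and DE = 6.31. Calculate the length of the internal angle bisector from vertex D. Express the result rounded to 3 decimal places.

t_D ≈ 4.491

By the law of cosines, FD² = DE² + EF² − 2·DE·EF·cos E = 27.805, so FD ≈ 5.2731.
Law of cosines again: cos D = (FD² + DE² − EF²)/(2·FD·DE) ≈ 0.22193, so ∠D ≈ 77.18°.
The bisector from D has length 2·FD·DE·cos(∠D/2)/(FD+DE) ≈ 4.4906.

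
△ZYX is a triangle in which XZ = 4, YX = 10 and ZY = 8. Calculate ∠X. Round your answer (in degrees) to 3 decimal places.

∠X ≈ 49.458°

By the law of cosines, cos X = (YX² + XZ² − ZY²) / (2·YX·XZ) ≈ 0.65000, so ∠X ≈ 49.46°.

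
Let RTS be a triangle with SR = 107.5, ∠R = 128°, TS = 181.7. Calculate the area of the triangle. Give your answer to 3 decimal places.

area ≈ 4005.196

Law of sines: sin T = SR·sin R/TS ≈ 0.46621.
Since TS ≥ SR, only the acute value applies: ∠T ≈ 27.79°.
Then ∠S = 180° − ∠R − ∠T ≈ 24.21°.
Law of sines gives RT = TS·sin S/sin R ≈ 94.561.
Area = ½·TS·SR·sin S ≈ 4005.2.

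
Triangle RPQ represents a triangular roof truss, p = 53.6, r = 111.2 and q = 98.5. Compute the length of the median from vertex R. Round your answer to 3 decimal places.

56.535

Median from R: ½√(2·p² + 2·q² − r²) ≈ 56.535.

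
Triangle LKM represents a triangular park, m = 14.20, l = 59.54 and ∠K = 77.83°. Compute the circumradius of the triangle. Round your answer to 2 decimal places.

By the law of cosines, k² = m² + l² − 2·m·l·cos K = 3390.2, so k ≈ 58.225.
Area = ½·m·l·sin K ≈ 413.23.
Circumradius = k/(2 sin K) ≈ 29.782.

29.78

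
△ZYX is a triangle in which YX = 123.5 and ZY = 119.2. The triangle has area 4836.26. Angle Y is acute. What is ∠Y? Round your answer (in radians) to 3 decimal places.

∠Y ≈ 0.717 rad

From area = ½·ZY·YX·sin Y, we get sin Y = 2·area/(ZY·YX) ≈ 0.65705.
Taking the acute solution, ∠Y ≈ 0.717 rad.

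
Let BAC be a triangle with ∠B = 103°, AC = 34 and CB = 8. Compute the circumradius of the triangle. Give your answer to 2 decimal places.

R ≈ 17.45

Law of sines: sin A = CB·sin B/AC ≈ 0.22926.
Since AC ≥ CB, only the acute value applies: ∠A ≈ 13.25°.
Then ∠C = 180° − ∠B − ∠A ≈ 63.75°.
Law of sines gives BA = AC·sin C/sin B ≈ 31.295.
Circumradius = AC/(2 sin B) ≈ 17.447.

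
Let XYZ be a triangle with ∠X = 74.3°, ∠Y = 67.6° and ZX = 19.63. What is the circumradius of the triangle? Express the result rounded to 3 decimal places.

The third angle is ∠Z = 180° − ∠X − ∠Y = 38.10°.
Law of sines: YZ = ZX·sin X/sin Y ≈ 20.44.
Law of sines: XY = ZX·sin Z/sin Y ≈ 13.101.
Circumradius = ZX/(2 sin Y) ≈ 10.616.

10.616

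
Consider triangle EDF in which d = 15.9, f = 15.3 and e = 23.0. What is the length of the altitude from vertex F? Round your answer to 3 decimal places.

h_F ≈ 15.840

Semiperimeter s = (23 + 15.9 + 15.3)/2 = 27.1.
Heron's formula: area = √(27.1·4.1·11.2·11.8) ≈ 121.18.
The altitude from F has length 2·area/f ≈ 15.84.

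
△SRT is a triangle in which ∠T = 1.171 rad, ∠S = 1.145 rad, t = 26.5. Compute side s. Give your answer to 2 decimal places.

26.20

The third angle is ∠R = π − ∠T − ∠S = 0.826 rad.
Law of sines: s = t·sin S/sin T ≈ 26.2.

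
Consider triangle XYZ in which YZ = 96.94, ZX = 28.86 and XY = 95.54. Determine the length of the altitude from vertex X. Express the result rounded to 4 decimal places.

Semiperimeter s = (96.94 + 28.86 + 95.54)/2 = 110.67.
Heron's formula: area = √(110.67·13.73·81.81·15.13) ≈ 1371.4.
The altitude from X has length 2·area/YZ ≈ 28.294.

h_X ≈ 28.2944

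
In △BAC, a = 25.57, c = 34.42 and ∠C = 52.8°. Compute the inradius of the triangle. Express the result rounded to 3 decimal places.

r ≈ 8.527

Law of sines: sin A = a·sin C/c ≈ 0.59173.
Since c ≥ a, only the acute value applies: ∠A ≈ 36.28°.
Then ∠B = 180° − ∠C − ∠A ≈ 90.92°.
Law of sines gives b = c·sin B/sin C ≈ 43.207.
Area = ½·c·a·sin B ≈ 440.
Semiperimeter s = (43.207+25.57+34.42)/2 = 51.598.
Inradius = area/s = 440/51.598 ≈ 8.5274.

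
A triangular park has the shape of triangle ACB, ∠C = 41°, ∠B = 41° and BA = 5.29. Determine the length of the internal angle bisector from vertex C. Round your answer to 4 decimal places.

The third angle is ∠A = 180° − ∠C − ∠B = 98.00°.
Law of sines: CB = BA·sin A/sin C ≈ 7.9848.
Law of sines: AC = BA·sin B/sin C ≈ 5.29.
The bisector from C has length 2·AC·CB·cos(∠C/2)/(AC+CB) ≈ 5.9609.

t_C ≈ 5.9609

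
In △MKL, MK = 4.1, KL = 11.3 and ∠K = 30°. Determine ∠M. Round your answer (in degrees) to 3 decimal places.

By the law of cosines, LM² = MK² + KL² − 2·MK·KL·cos K = 64.254, so LM ≈ 8.0159.
Law of cosines again: cos M = (LM² + MK² − KL²)/(2·LM·MK) ≈ -0.70935, so ∠M ≈ 135.18°.

∠M ≈ 135.182°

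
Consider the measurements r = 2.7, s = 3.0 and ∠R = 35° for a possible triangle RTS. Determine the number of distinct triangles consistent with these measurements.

2

s·sin R = 3.0·sin(35°) ≈ 1.721.
Since s sin R < r < s (1.721 < 2.7 < 3.0), two triangles exist.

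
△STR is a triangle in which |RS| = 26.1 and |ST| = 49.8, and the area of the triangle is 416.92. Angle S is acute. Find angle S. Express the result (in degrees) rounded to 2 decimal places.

39.91

From area = ½·|RS|·|ST|·sin S, we get sin S = 2·area/(|RS|·|ST|) ≈ 0.64152.
Taking the acute solution, ∠S ≈ 39.91°.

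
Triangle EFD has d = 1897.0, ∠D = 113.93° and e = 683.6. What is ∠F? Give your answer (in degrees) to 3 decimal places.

∠F ≈ 46.839°

Law of sines: sin E = e·sin D/d ≈ 0.32938.
Since d ≥ e, only the acute value applies: ∠E ≈ 19.23°.
Then ∠F = 180° − ∠D − ∠E ≈ 46.84°.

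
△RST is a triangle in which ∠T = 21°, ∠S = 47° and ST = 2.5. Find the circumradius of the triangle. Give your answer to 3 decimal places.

1.348

The third angle is ∠R = 180° − ∠S − ∠T = 112.00°.
Law of sines: TR = ST·sin S/sin R ≈ 1.972.
Law of sines: RS = ST·sin T/sin R ≈ 0.96628.
Circumradius = ST/(2 sin R) ≈ 1.3482.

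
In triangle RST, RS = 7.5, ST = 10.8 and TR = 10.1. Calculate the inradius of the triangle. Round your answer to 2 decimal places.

2.56

Semiperimeter s = (10.8 + 10.1 + 7.5)/2 = 14.2.
Heron's formula: area = √(14.2·3.4·4.1·6.7) ≈ 36.418.
Inradius = area/s = 36.418/14.2 ≈ 2.5646.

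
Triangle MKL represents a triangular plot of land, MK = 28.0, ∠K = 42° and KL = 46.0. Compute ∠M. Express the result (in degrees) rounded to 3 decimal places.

By the law of cosines, LM² = MK² + KL² − 2·MK·KL·cos K = 985.66, so LM ≈ 31.395.
Law of cosines again: cos M = (LM² + MK² − KL²)/(2·LM·MK) ≈ -0.19699, so ∠M ≈ 101.36°.

101.361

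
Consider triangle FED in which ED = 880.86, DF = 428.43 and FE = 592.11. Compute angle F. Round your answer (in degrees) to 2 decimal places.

By the law of cosines, cos F = (DF² + FE² − ED²) / (2·DF·FE) ≈ -0.47653, so ∠F ≈ 118.46°.

∠F ≈ 118.46°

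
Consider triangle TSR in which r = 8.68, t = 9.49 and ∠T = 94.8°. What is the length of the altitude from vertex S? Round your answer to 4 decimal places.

h_S ≈ 8.6496

Law of sines: sin R = r·sin T/t ≈ 0.91144.
Since t ≥ r, only the acute value applies: ∠R ≈ 65.71°.
Then ∠S = 180° − ∠T − ∠R ≈ 19.49°.
Law of sines gives s = t·sin S/sin T ≈ 3.1782.
Area = ½·t·r·sin S ≈ 13.745.
The altitude from S has length 2·area/s ≈ 8.6496.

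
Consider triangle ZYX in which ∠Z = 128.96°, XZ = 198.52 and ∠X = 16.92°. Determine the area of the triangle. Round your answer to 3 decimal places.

The third angle is ∠Y = 180° − ∠X − ∠Z = 34.12°.
Law of sines: YX = XZ·sin Z/sin Y ≈ 275.2.
Law of sines: ZY = XZ·sin X/sin Y ≈ 103.
Area = ½·XZ·YX·sin X ≈ 7950.

area ≈ 7949.985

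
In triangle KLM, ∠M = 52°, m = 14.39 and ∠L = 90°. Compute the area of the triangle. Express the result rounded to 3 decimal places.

area ≈ 80.891

The third angle is ∠K = 180° − ∠L − ∠M = 38.00°.
Law of sines: k = m·sin K/sin M ≈ 11.243.
Law of sines: l = m·sin L/sin M ≈ 18.261.
Area = ½·m·k·sin L ≈ 80.891.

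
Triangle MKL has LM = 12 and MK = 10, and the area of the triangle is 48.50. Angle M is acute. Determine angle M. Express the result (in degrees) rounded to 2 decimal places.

53.93

From area = ½·LM·MK·sin M, we get sin M = 2·area/(LM·MK) ≈ 0.80833.
Taking the acute solution, ∠M ≈ 53.93°.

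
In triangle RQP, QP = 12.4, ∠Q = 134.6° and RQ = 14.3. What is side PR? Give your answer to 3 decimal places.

24.643

By the law of cosines, PR² = RQ² + QP² − 2·RQ·QP·cos Q = 607.26, so PR ≈ 24.643.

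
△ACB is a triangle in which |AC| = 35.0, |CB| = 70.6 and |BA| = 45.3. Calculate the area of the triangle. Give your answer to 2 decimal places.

Semiperimeter s = (70.6 + 45.3 + 35)/2 = 75.45.
Heron's formula: area = √(75.45·4.85·30.15·40.45) ≈ 668.04.

area ≈ 668.04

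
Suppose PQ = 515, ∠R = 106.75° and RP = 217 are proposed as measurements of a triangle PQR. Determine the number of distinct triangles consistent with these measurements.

1

RP·sin R = 217·sin(106.75°) ≈ 207.8.
Since ∠R is not acute, a triangle exists only if PQ > RP; here PQ > RP, so there is exactly one triangle.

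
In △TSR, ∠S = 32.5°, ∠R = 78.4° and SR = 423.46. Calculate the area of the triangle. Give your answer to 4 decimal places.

50513.4667

The third angle is ∠T = 180° − ∠S − ∠R = 69.10°.
Law of sines: RT = SR·sin S/sin T ≈ 243.55.
Law of sines: TS = SR·sin R/sin T ≈ 444.03.
Area = ½·SR·RT·sin R ≈ 50513.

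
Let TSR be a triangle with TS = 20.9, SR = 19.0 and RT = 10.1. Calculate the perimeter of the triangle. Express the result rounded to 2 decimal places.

perimeter ≈ 50.00

Perimeter = 19 + 10.1 + 20.9 = 50.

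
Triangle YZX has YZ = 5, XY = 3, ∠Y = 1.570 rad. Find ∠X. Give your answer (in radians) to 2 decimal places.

∠X ≈ 1.03 rad

By the law of cosines, ZX² = XY² + YZ² − 2·XY·YZ·cos Y = 33.976, so ZX ≈ 5.8289.
Law of cosines again: cos X = (ZX² + XY² − YZ²)/(2·ZX·XY) ≈ 0.51399, so ∠X ≈ 1.031 rad.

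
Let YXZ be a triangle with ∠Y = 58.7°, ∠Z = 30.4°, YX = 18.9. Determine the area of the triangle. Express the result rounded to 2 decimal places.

The third angle is ∠X = 180° − ∠Z − ∠Y = 90.90°.
Law of sines: XZ = YX·sin Y/sin Z ≈ 31.913.
Law of sines: ZY = YX·sin X/sin Z ≈ 37.345.
Area = ½·YX·XZ·sin X ≈ 301.54.

301.54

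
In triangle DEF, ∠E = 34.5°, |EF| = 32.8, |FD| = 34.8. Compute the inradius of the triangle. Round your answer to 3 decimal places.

r ≈ 8.455

Law of sines: sin D = |EF|·sin E/|FD| ≈ 0.53385.
Since |FD| ≥ |EF|, only the acute value applies: ∠D ≈ 32.27°.
Then ∠F = 180° − ∠E − ∠D ≈ 113.23°.
Law of sines gives |DE| = |FD|·sin F/sin E ≈ 56.457.
Area = ½·|FD|·|EF|·sin F ≈ 524.44.
Semiperimeter s = (32.8+34.8+56.457)/2 = 62.029.
Inradius = area/s = 524.44/62.029 ≈ 8.4547.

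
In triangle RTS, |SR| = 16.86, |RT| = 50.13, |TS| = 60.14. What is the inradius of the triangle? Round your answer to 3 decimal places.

Semiperimeter s = (60.14 + 16.86 + 50.13)/2 = 63.565.
Heron's formula: area = √(63.565·3.425·46.705·13.435) ≈ 369.61.
Inradius = area/s = 369.61/63.565 ≈ 5.8146.

5.815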